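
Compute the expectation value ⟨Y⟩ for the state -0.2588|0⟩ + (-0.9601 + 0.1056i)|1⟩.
-0.05466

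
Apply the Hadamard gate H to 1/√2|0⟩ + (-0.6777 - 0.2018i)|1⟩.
(0.02079 - 0.1427i)|0⟩ + (0.9792 + 0.1427i)|1⟩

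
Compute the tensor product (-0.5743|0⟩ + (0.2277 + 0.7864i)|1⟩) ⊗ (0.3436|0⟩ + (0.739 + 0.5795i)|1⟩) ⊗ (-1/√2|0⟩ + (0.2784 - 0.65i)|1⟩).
0.1395|000⟩ + (-0.05494 + 0.1283i)|001⟩ + (0.3001 + 0.2353i)|010⟩ + (-0.3345 + 0.1832i)|011⟩ + (-0.05532 - 0.1911i)|100⟩ + (0.1974 + 0.02437i)|101⟩ + (0.2033 - 0.5042i)|110⟩ + (0.3835 + 0.3854i)|111⟩

amp(|b₁b₂…⟩) = product of the factor amplitudes for bits b₁, b₂, …; only kets whose every factor amplitude is nonzero survive.
|000⟩: (-0.5743)(0.3436)(-1/√2) = 0.1395
|001⟩: (-0.5743)(0.3436)(0.2784 - 0.65i) = (-0.05494 + 0.1283i)
|010⟩: (-0.5743)(0.739 + 0.5795i)(-1/√2) = (0.3001 + 0.2353i)
|011⟩: (-0.5743)(0.739 + 0.5795i)(0.2784 - 0.65i) = (-0.3345 + 0.1832i)
|100⟩: (0.2277 + 0.7864i)(0.3436)(-1/√2) = (-0.05532 - 0.1911i)
|101⟩: (0.2277 + 0.7864i)(0.3436)(0.2784 - 0.65i) = (0.1974 + 0.02437i)
|110⟩: (0.2277 + 0.7864i)(0.739 + 0.5795i)(-1/√2) = (0.2033 - 0.5042i)
|111⟩: (0.2277 + 0.7864i)(0.739 + 0.5795i)(0.2784 - 0.65i) = (0.3835 + 0.3854i)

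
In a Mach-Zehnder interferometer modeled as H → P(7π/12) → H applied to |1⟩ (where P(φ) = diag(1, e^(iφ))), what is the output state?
(0.6294 - 0.483i)|0⟩ + (0.3706 + 0.483i)|1⟩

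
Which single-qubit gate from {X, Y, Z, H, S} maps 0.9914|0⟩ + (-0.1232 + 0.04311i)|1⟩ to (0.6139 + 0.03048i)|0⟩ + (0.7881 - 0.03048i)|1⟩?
H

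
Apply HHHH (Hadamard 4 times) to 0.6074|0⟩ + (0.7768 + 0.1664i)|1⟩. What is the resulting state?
0.6074|0⟩ + (0.7768 + 0.1664i)|1⟩

H² = I, so an even number of Hadamards cancels: H^4 = I and the state is unchanged.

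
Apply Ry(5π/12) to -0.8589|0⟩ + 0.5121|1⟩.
-0.9932|0⟩ - 0.1166|1⟩

Ry(5π/12) = [[cos(θ/2), −sin(θ/2)], [sin(θ/2), cos(θ/2)]]; θ = 5π/12, cos(θ/2) ≈ 0.793353, sin(θ/2) ≈ 0.608761.
With a = amp(|0⟩) = -0.8589 and b = amp(|1⟩) = 0.5121:
new amp(|0⟩) = (0.793353)·a + (-0.608761)·b = -0.9932
new amp(|1⟩) = (0.608761)·a + (0.793353)·b = -0.1166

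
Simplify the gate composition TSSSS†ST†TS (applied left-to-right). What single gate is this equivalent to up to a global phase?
T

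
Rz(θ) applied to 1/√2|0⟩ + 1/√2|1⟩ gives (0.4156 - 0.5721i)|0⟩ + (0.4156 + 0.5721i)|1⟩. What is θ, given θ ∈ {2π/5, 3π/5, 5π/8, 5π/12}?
3π/5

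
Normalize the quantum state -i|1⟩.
-i|1⟩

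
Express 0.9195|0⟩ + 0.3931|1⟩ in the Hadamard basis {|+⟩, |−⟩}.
0.9281|+⟩ + 0.3722|−⟩

With |ψ⟩ = α|0⟩ + β|1⟩, the Hadamard-basis coefficients are ⟨+|ψ⟩ = (α + β)/√2 and ⟨−|ψ⟩ = (α − β)/√2.
Here α = 0.9195, β = 0.3931: (α + β)/√2 = 0.9281, (α − β)/√2 = 0.3722.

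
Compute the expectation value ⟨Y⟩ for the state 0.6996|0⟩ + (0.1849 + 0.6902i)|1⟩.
0.9657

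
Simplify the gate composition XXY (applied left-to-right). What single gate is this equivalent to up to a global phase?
Y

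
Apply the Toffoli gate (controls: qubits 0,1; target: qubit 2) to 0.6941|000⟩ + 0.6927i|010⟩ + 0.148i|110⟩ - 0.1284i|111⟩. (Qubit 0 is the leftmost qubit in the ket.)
0.6941|000⟩ + 0.6927i|010⟩ - 0.1284i|110⟩ + 0.148i|111⟩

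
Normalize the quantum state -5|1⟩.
-|1⟩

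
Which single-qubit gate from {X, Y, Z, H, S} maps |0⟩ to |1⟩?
X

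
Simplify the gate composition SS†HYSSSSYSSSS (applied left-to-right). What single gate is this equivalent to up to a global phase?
H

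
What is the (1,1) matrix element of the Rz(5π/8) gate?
(0.5556 + 0.8315i)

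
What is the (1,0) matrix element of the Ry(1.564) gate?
0.7047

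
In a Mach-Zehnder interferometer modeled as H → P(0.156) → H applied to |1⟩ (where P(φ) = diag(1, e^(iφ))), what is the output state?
(0.006072 - 0.07768i)|0⟩ + (0.9939 + 0.07768i)|1⟩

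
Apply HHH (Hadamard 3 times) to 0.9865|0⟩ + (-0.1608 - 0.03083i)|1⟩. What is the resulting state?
(0.5839 - 0.0218i)|0⟩ + (0.8113 + 0.0218i)|1⟩

H² = I, so H^3 = H: a single Hadamard. With (a, b) = (0.9865, (-0.1608 - 0.03083i)), H gives ((a + b)/√2, (a − b)/√2) = ((0.5839 - 0.0218i), (0.8113 + 0.0218i)).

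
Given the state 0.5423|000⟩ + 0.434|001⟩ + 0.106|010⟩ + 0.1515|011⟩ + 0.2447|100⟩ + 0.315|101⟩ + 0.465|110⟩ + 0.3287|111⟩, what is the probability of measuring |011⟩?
0.02295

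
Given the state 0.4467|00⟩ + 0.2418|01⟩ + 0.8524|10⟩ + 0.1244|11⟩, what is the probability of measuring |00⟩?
0.1995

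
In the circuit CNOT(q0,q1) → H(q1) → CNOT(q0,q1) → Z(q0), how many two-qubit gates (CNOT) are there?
2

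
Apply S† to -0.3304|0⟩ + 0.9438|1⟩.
-0.3304|0⟩ - 0.9438i|1⟩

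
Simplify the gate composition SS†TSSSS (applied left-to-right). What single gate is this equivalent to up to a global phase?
T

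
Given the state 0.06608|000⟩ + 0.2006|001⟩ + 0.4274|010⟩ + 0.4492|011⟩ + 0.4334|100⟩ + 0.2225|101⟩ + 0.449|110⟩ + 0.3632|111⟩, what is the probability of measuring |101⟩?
0.04951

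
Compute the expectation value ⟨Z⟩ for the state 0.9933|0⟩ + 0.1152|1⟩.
0.9734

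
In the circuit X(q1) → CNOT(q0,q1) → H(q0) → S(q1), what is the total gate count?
4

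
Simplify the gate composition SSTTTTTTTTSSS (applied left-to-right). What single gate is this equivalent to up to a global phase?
S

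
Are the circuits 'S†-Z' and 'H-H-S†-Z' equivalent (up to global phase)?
Yes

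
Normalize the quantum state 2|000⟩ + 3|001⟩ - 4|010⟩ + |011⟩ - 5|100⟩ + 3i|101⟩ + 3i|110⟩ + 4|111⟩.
0.212|000⟩ + 0.318|001⟩ - 0.424|010⟩ + 0.106|011⟩ - 0.53|100⟩ + 0.318i|101⟩ + 0.318i|110⟩ + 0.424|111⟩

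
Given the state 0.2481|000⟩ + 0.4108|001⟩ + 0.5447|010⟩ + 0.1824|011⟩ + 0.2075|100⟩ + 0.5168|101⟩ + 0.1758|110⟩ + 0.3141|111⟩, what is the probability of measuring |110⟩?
0.03091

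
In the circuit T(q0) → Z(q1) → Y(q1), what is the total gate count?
3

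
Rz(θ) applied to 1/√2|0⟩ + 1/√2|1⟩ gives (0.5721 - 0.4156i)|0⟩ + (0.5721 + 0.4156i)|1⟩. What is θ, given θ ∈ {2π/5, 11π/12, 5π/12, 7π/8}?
2π/5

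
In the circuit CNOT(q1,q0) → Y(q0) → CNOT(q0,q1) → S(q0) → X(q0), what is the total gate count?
5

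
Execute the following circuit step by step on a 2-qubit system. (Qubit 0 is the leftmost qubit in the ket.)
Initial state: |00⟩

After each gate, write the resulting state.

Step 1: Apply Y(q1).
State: i|01⟩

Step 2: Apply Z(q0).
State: i|01⟩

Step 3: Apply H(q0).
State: (1/√2)i|01⟩ + (1/√2)i|11⟩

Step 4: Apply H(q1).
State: (1/2)i|00⟩ - (1/2)i|01⟩ + (1/2)i|10⟩ - (1/2)i|11⟩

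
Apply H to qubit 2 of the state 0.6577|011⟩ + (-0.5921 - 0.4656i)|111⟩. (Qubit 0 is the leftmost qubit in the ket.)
0.4651|010⟩ - 0.4651|011⟩ + (-0.4187 - 0.3292i)|110⟩ + (0.4187 + 0.3292i)|111⟩

H on qubit 2 mixes each pair of kets that differ only in qubit 2: amplitudes (a, b) of (|…0…⟩, |…1…⟩) become ((a + b)/√2, (a − b)/√2). Kets absent from the input have amplitude 0.
(|010⟩, |011⟩): (a, b) = (0, 0.6577) → (0.4651, -0.4651)
(|110⟩, |111⟩): (a, b) = (0, (-0.5921 - 0.4656i)) → ((-0.4187 - 0.3292i), (0.4187 + 0.3292i))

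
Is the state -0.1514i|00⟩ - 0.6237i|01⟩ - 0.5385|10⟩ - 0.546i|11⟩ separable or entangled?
Entangled

Writing the state as a|00⟩ + b|01⟩ + c|10⟩ + d|11⟩, it is a product state iff ad − bc = 0.
Here (a, b, c, d) = (-0.1514i, -0.6237i, -0.5385, -0.546i): ad − bc = (-0.1514i)(-0.546i) − (-0.6237i)(-0.5385) = (-0.08266 - 0.3359i) ≠ 0, so the state is entangled.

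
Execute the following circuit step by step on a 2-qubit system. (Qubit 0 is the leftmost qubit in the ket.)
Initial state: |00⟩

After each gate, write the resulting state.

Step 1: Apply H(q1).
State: 1/√2|00⟩ + 1/√2|01⟩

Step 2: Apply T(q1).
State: 1/√2|00⟩ + (1/2 + (1/2)i)|01⟩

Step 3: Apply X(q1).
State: (1/2 + (1/2)i)|00⟩ + 1/√2|01⟩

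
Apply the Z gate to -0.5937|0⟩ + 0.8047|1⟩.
-0.5937|0⟩ - 0.8047|1⟩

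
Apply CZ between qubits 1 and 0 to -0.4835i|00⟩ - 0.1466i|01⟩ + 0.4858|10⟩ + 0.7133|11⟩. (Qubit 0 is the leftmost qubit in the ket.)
-0.4835i|00⟩ - 0.1466i|01⟩ + 0.4858|10⟩ - 0.7133|11⟩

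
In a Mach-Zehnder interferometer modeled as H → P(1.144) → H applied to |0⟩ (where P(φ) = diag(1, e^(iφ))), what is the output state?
(0.707 + 0.4551i)|0⟩ + (0.293 - 0.4551i)|1⟩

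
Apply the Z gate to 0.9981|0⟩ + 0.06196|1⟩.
0.9981|0⟩ - 0.06196|1⟩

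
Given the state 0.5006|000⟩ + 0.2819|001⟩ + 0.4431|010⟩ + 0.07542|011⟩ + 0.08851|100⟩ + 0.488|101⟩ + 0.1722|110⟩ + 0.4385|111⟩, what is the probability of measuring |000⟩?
0.2506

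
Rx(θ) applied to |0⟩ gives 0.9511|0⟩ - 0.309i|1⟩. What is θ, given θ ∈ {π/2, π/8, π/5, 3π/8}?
π/5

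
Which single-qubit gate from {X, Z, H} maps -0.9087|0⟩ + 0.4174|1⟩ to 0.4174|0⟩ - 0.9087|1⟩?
X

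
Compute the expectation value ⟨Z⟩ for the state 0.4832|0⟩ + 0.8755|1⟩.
-0.533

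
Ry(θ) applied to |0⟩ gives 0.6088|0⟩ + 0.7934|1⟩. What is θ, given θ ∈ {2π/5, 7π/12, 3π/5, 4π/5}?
7π/12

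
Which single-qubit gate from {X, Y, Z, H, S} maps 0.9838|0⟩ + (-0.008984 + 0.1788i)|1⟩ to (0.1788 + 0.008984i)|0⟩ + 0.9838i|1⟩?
Y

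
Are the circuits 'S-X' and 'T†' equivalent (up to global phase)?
No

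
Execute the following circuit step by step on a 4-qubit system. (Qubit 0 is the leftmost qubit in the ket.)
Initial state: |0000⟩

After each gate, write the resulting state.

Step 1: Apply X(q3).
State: |0001⟩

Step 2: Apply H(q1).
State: 1/√2|0001⟩ + 1/√2|0101⟩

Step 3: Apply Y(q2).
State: (1/√2)i|0011⟩ + (1/√2)i|0111⟩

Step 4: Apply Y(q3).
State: 1/√2|0010⟩ + 1/√2|0110⟩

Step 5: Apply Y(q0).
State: (1/√2)i|1010⟩ + (1/√2)i|1110⟩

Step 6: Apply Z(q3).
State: (1/√2)i|1010⟩ + (1/√2)i|1110⟩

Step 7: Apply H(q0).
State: (1/2)i|0010⟩ + (1/2)i|0110⟩ - (1/2)i|1010⟩ - (1/2)i|1110⟩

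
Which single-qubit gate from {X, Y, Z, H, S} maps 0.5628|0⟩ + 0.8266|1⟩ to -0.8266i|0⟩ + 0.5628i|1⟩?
Y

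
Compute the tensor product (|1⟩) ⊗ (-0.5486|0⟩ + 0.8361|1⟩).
-0.5486|10⟩ + 0.8361|11⟩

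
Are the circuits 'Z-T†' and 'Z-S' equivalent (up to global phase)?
No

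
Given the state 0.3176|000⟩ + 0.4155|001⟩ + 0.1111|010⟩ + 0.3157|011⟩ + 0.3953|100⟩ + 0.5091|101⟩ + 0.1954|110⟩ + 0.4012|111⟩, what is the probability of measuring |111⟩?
0.161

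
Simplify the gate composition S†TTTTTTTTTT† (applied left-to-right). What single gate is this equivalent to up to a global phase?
S†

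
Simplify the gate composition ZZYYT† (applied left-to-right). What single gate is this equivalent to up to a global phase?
T†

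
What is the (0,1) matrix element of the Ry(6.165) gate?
-0.05906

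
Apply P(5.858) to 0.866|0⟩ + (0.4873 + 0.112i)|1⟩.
0.866|0⟩ + (0.4901 - 0.09898i)|1⟩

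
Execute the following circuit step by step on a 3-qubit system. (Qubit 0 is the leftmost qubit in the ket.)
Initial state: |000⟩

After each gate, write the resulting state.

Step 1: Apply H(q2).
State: 1/√2|000⟩ + 1/√2|001⟩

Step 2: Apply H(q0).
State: 1/2|000⟩ + 1/2|001⟩ + 1/2|100⟩ + 1/2|101⟩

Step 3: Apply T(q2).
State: 1/2|000⟩ + (1/√8 + (1/√8)i)|001⟩ + 1/2|100⟩ + (1/√8 + (1/√8)i)|101⟩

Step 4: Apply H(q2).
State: (0.6036 + 0.25i)|000⟩ + (0.1036 - 0.25i)|001⟩ + (0.6036 + 0.25i)|100⟩ + (0.1036 - 0.25i)|101⟩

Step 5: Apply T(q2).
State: (0.6036 + 0.25i)|000⟩ + (0.25 - 0.1036i)|001⟩ + (0.6036 + 0.25i)|100⟩ + (0.25 - 0.1036i)|101⟩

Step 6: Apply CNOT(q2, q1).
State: (0.6036 + 0.25i)|000⟩ + (0.25 - 0.1036i)|011⟩ + (0.6036 + 0.25i)|100⟩ + (0.25 - 0.1036i)|111⟩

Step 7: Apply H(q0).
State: (0.8536 + (1/√8)i)|000⟩ + (1/√8 - 0.1464i)|011⟩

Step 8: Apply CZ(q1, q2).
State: (0.8536 + (1/√8)i)|000⟩ + (-1/√8 + 0.1464i)|011⟩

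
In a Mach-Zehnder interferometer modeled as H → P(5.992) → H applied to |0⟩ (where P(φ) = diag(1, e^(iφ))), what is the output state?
(0.979 - 0.1435i)|0⟩ + (0.02105 + 0.1435i)|1⟩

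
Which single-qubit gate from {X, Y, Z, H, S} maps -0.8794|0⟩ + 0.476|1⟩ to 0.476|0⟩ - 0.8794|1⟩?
X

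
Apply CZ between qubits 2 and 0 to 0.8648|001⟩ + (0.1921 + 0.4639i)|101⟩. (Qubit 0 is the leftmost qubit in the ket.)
0.8648|001⟩ + (-0.1921 - 0.4639i)|101⟩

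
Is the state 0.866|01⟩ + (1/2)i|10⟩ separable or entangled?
Entangled

Writing the state as a|00⟩ + b|01⟩ + c|10⟩ + d|11⟩, it is a product state iff ad − bc = 0.
Here (a, b, c, d) = (0, 0.866, (1/2)i, 0): ad − bc = (0)(0) − (0.866)((1/2)i) = -0.433i ≠ 0, so the state is entangled.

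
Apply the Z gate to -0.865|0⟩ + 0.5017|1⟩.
-0.865|0⟩ - 0.5017|1⟩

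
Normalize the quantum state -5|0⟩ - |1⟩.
-0.9806|0⟩ - 0.1961|1⟩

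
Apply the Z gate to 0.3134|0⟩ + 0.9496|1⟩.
0.3134|0⟩ - 0.9496|1⟩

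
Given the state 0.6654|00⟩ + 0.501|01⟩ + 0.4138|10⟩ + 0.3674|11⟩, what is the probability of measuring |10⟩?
0.1712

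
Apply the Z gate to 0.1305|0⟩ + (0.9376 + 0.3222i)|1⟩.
0.1305|0⟩ + (-0.9376 - 0.3222i)|1⟩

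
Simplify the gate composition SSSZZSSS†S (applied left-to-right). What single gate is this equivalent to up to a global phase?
S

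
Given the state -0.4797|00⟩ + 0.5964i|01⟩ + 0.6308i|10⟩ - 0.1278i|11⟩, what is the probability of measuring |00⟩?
0.2301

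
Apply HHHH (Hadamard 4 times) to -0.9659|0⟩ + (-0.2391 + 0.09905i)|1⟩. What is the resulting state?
-0.9659|0⟩ + (-0.2391 + 0.09905i)|1⟩

H² = I, so an even number of Hadamards cancels: H^4 = I and the state is unchanged.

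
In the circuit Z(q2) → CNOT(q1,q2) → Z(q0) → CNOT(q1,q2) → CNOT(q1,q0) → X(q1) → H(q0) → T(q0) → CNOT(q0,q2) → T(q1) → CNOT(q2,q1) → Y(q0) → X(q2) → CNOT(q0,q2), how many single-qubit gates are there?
8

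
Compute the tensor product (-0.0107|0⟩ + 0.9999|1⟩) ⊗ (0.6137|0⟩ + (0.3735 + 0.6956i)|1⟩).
-0.006567|00⟩ + (-0.003996 - 0.007443i)|01⟩ + 0.6136|10⟩ + (0.3735 + 0.6955i)|11⟩

amp(|b₁b₂…⟩) = product of the factor amplitudes for bits b₁, b₂, …; only kets whose every factor amplitude is nonzero survive.
|00⟩: (-0.0107)(0.6137) = -0.006567
|01⟩: (-0.0107)(0.3735 + 0.6956i) = (-0.003996 - 0.007443i)
|10⟩: (0.9999)(0.6137) = 0.6136
|11⟩: (0.9999)(0.3735 + 0.6956i) = (0.3735 + 0.6955i)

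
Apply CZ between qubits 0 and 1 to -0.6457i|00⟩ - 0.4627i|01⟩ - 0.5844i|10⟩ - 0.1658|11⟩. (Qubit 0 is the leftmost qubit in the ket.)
-0.6457i|00⟩ - 0.4627i|01⟩ - 0.5844i|10⟩ + 0.1658|11⟩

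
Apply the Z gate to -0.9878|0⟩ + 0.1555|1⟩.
-0.9878|0⟩ - 0.1555|1⟩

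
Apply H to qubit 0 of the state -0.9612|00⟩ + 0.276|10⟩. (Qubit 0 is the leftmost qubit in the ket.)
-0.4845|00⟩ - 0.8748|10⟩

H on qubit 0 mixes each pair of kets that differ only in qubit 0: amplitudes (a, b) of (|…0…⟩, |…1…⟩) become ((a + b)/√2, (a − b)/√2). Kets absent from the input have amplitude 0.
(|00⟩, |10⟩): (a, b) = (-0.9612, 0.276) → (-0.4845, -0.8748)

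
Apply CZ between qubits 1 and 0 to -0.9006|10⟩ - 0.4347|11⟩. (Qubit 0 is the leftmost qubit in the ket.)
-0.9006|10⟩ + 0.4347|11⟩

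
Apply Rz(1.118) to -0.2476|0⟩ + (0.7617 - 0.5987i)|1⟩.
(-0.2099 + 0.1313i)|0⟩ + (0.9633 - 0.1036i)|1⟩

Rz(1.118) = [[e^(−iθ/2), 0], [0, e^(iθ/2)]] with e^(±iθ/2) = cos(θ/2) ± i·sin(θ/2); θ = 1.118, cos(θ/2) ≈ 0.847786, sin(θ/2) ≈ 0.530339.
With a = amp(|0⟩) = -0.2476 and b = amp(|1⟩) = (0.7617 - 0.5987i):
new amp(|0⟩) = (0.847786 - 0.530339i)·a = (-0.2099 + 0.1313i)
new amp(|1⟩) = (0.847786 + 0.530339i)·b = (0.9633 - 0.1036i)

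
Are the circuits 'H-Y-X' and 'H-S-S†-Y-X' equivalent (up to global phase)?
Yes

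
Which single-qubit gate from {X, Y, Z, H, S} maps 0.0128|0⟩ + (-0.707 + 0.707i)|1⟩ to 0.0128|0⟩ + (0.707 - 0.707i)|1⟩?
Z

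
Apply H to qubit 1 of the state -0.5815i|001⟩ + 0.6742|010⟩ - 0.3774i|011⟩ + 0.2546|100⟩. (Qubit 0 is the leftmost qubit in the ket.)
0.4767|000⟩ - 0.678i|001⟩ - 0.4767|010⟩ - 0.1443i|011⟩ + 0.18|100⟩ + 0.18|110⟩

H on qubit 1 mixes each pair of kets that differ only in qubit 1: amplitudes (a, b) of (|…0…⟩, |…1…⟩) become ((a + b)/√2, (a − b)/√2). Kets absent from the input have amplitude 0.
(|000⟩, |010⟩): (a, b) = (0, 0.6742) → (0.4767, -0.4767)
(|001⟩, |011⟩): (a, b) = (-0.5815i, -0.3774i) → (-0.678i, -0.1443i)
(|100⟩, |110⟩): (a, b) = (0.2546, 0) → (0.18, 0.18)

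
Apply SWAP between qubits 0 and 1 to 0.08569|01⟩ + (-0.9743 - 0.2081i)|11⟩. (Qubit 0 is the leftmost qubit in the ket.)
0.08569|10⟩ + (-0.9743 - 0.2081i)|11⟩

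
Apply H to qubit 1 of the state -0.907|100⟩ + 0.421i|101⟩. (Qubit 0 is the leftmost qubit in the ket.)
-0.6413|100⟩ + 0.2977i|101⟩ - 0.6413|110⟩ + 0.2977i|111⟩

H on qubit 1 mixes each pair of kets that differ only in qubit 1: amplitudes (a, b) of (|…0…⟩, |…1…⟩) become ((a + b)/√2, (a − b)/√2). Kets absent from the input have amplitude 0.
(|100⟩, |110⟩): (a, b) = (-0.907, 0) → (-0.6413, -0.6413)
(|101⟩, |111⟩): (a, b) = (0.421i, 0) → (0.2977i, 0.2977i)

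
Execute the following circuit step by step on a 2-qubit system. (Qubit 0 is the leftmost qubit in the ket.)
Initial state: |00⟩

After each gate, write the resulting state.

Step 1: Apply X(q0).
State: |10⟩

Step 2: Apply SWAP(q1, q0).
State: |01⟩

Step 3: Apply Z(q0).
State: |01⟩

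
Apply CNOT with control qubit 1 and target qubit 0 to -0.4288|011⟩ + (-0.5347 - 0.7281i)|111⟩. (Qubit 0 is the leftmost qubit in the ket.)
(-0.5347 - 0.7281i)|011⟩ - 0.4288|111⟩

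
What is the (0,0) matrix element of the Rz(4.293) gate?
(-0.5444 - 0.8388i)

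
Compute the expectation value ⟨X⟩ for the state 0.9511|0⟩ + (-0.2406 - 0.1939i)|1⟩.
-0.4577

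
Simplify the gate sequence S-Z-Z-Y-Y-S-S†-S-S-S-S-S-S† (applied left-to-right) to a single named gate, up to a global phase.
S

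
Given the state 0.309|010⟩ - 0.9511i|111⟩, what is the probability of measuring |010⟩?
0.09548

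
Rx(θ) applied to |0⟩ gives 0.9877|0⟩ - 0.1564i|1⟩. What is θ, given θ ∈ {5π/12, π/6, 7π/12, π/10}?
π/10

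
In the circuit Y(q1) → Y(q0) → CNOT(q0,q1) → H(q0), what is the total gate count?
4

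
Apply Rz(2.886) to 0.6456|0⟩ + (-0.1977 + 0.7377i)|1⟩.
(0.08228 - 0.6403i)|0⟩ + (-0.7569 - 0.1021i)|1⟩

Rz(2.886) = [[e^(−iθ/2), 0], [0, e^(iθ/2)]] with e^(±iθ/2) = cos(θ/2) ± i·sin(θ/2); θ = 2.886, cos(θ/2) ≈ 0.127449, sin(θ/2) ≈ 0.991845.
With a = amp(|0⟩) = 0.6456 and b = amp(|1⟩) = (-0.1977 + 0.7377i):
new amp(|0⟩) = (0.127449 - 0.991845i)·a = (0.08228 - 0.6403i)
new amp(|1⟩) = (0.127449 + 0.991845i)·b = (-0.7569 - 0.1021i)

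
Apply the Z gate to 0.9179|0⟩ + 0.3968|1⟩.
0.9179|0⟩ - 0.3968|1⟩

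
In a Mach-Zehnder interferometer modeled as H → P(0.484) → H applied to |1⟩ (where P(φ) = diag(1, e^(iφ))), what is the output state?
(0.05743 - 0.2327i)|0⟩ + (0.9426 + 0.2327i)|1⟩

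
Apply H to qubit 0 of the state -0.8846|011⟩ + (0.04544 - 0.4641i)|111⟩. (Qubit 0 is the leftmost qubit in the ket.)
(-0.5934 - 0.3282i)|011⟩ + (-0.6576 + 0.3282i)|111⟩

H on qubit 0 mixes each pair of kets that differ only in qubit 0: amplitudes (a, b) of (|…0…⟩, |…1…⟩) become ((a + b)/√2, (a − b)/√2). Kets absent from the input have amplitude 0.
(|011⟩, |111⟩): (a, b) = (-0.8846, (0.04544 - 0.4641i)) → ((-0.5934 - 0.3282i), (-0.6576 + 0.3282i))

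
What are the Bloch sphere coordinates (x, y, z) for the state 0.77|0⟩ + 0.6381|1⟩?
(0.9827, 0, 0.1857)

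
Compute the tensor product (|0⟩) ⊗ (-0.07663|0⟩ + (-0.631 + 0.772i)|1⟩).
-0.07663|00⟩ + (-0.631 + 0.772i)|01⟩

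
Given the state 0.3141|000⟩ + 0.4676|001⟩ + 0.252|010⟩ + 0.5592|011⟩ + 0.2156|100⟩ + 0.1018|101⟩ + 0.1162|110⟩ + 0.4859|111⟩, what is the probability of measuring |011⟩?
0.3127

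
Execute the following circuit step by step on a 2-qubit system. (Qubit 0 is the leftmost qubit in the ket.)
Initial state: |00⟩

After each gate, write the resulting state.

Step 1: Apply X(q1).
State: |01⟩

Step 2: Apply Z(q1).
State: -|01⟩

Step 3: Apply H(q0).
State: -1/√2|01⟩ - 1/√2|11⟩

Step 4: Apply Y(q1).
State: (1/√2)i|00⟩ + (1/√2)i|10⟩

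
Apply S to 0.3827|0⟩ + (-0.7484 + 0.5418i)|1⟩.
0.3827|0⟩ + (-0.5418 - 0.7484i)|1⟩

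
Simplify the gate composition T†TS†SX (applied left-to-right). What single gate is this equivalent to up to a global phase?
X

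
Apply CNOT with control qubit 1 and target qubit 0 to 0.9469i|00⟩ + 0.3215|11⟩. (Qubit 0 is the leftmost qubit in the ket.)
0.9469i|00⟩ + 0.3215|01⟩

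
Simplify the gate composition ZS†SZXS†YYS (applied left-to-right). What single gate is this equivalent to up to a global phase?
X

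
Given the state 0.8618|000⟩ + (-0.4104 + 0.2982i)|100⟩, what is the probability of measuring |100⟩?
0.2574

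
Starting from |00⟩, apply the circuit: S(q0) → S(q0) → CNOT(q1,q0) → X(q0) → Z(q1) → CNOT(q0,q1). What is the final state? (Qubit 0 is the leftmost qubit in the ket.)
|11⟩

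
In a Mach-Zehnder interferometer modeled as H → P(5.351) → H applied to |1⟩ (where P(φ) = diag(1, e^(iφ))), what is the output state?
(0.202 + 0.4015i)|0⟩ + (0.798 - 0.4015i)|1⟩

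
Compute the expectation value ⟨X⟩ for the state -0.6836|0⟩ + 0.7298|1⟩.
-0.9978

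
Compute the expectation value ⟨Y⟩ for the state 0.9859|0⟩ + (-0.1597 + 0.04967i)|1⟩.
0.09794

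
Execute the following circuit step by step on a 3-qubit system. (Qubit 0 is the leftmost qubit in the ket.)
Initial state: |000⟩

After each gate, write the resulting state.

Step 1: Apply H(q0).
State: 1/√2|000⟩ + 1/√2|100⟩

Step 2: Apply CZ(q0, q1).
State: 1/√2|000⟩ + 1/√2|100⟩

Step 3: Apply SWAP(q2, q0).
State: 1/√2|000⟩ + 1/√2|001⟩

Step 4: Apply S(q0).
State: 1/√2|000⟩ + 1/√2|001⟩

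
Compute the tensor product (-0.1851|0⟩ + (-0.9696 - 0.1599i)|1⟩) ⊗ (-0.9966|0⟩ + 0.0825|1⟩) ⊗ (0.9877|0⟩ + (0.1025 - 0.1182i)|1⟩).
0.1822|000⟩ + (0.01891 - 0.0218i)|001⟩ - 0.01508|010⟩ + (-0.001565 + 0.001805i)|011⟩ + (0.9544 + 0.1574i)|100⟩ + (0.1179 - 0.09788i)|101⟩ + (-0.07901 - 0.01303i)|110⟩ + (-0.009758 + 0.008103i)|111⟩

amp(|b₁b₂…⟩) = product of the factor amplitudes for bits b₁, b₂, …; only kets whose every factor amplitude is nonzero survive.
|000⟩: (-0.1851)(-0.9966)(0.9877) = 0.1822
|001⟩: (-0.1851)(-0.9966)(0.1025 - 0.1182i) = (0.01891 - 0.0218i)
|010⟩: (-0.1851)(0.0825)(0.9877) = -0.01508
|011⟩: (-0.1851)(0.0825)(0.1025 - 0.1182i) = (-0.001565 + 0.001805i)
|100⟩: (-0.9696 - 0.1599i)(-0.9966)(0.9877) = (0.9544 + 0.1574i)
|101⟩: (-0.9696 - 0.1599i)(-0.9966)(0.1025 - 0.1182i) = (0.1179 - 0.09788i)
|110⟩: (-0.9696 - 0.1599i)(0.0825)(0.9877) = (-0.07901 - 0.01303i)
|111⟩: (-0.9696 - 0.1599i)(0.0825)(0.1025 - 0.1182i) = (-0.009758 + 0.008103i)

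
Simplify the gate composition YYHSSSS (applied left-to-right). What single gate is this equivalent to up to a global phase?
H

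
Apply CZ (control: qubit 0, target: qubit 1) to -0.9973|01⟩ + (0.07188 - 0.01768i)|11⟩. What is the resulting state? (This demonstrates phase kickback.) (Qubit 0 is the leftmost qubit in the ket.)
-0.9973|01⟩ + (-0.07188 + 0.01768i)|11⟩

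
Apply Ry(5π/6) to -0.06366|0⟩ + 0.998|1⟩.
-0.9805|0⟩ + 0.1968|1⟩

Ry(5π/6) = [[cos(θ/2), −sin(θ/2)], [sin(θ/2), cos(θ/2)]]; θ = 5π/6, cos(θ/2) ≈ 0.258819, sin(θ/2) ≈ 0.965926.
With a = amp(|0⟩) = -0.06366 and b = amp(|1⟩) = 0.998:
new amp(|0⟩) = (0.258819)·a + (-0.965926)·b = -0.9805
new amp(|1⟩) = (0.965926)·a + (0.258819)·b = 0.1968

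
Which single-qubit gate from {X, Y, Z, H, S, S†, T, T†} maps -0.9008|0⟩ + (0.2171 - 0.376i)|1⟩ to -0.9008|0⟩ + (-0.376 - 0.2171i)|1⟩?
S†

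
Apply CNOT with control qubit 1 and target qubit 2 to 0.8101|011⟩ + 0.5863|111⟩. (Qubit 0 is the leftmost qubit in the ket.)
0.8101|010⟩ + 0.5863|110⟩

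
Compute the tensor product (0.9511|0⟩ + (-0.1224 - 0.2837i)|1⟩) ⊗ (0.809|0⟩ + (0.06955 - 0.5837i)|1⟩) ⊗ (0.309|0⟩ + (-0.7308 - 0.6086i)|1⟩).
0.2378|000⟩ + (-0.5623 - 0.4683i)|001⟩ + (0.02044 - 0.1715i)|010⟩ + (-0.3862 + 0.3655i)|011⟩ + (-0.0306 - 0.07092i)|100⟩ + (-0.06732 + 0.228i)|101⟩ + (-0.0538 + 0.01598i)|110⟩ + (0.1587 + 0.06817i)|111⟩

amp(|b₁b₂…⟩) = product of the factor amplitudes for bits b₁, b₂, …; only kets whose every factor amplitude is nonzero survive.
|000⟩: (0.9511)(0.809)(0.309) = 0.2378
|001⟩: (0.9511)(0.809)(-0.7308 - 0.6086i) = (-0.5623 - 0.4683i)
|010⟩: (0.9511)(0.06955 - 0.5837i)(0.309) = (0.02044 - 0.1715i)
|011⟩: (0.9511)(0.06955 - 0.5837i)(-0.7308 - 0.6086i) = (-0.3862 + 0.3655i)
|100⟩: (-0.1224 - 0.2837i)(0.809)(0.309) = (-0.0306 - 0.07092i)
|101⟩: (-0.1224 - 0.2837i)(0.809)(-0.7308 - 0.6086i) = (-0.06732 + 0.228i)
|110⟩: (-0.1224 - 0.2837i)(0.06955 - 0.5837i)(0.309) = (-0.0538 + 0.01598i)
|111⟩: (-0.1224 - 0.2837i)(0.06955 - 0.5837i)(-0.7308 - 0.6086i) = (0.1587 + 0.06817i)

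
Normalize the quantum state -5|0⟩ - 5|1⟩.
-1/√2|0⟩ - 1/√2|1⟩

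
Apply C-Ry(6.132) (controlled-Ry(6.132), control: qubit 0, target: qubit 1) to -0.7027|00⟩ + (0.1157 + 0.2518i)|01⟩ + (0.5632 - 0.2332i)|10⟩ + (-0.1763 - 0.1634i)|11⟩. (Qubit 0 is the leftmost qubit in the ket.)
-0.7027|00⟩ + (0.1157 + 0.2518i)|01⟩ + (-0.5483 + 0.2449i)|10⟩ + (0.2183 + 0.1453i)|11⟩

C-Ry(6.132) leaves the control-|0⟩ kets |00⟩, |01⟩ unchanged and applies Ry(6.132) to qubit 1 on the control-|1⟩ pair (|10⟩, |11⟩).
Ry(6.132) = [[cos(θ/2), −sin(θ/2)], [sin(θ/2), cos(θ/2)]]; θ = 6.132, cos(θ/2) ≈ -0.997144, sin(θ/2) ≈ 0.0755207.
With a = amp(|10⟩) = (0.5632 - 0.2332i) and b = amp(|11⟩) = (-0.1763 - 0.1634i):
new amp(|10⟩) = (-0.997144)·a + (-0.0755207)·b = (-0.5483 + 0.2449i)
new amp(|11⟩) = (0.0755207)·a + (-0.997144)·b = (0.2183 + 0.1453i)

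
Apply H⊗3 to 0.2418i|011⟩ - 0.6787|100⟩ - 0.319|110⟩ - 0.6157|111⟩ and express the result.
(-0.5704 + 0.08549i)|000⟩ + (-0.1351 - 0.08549i)|001⟩ + (0.09051 - 0.08549i)|010⟩ + (-0.3449 + 0.08549i)|011⟩ + (0.5704 + 0.08549i)|100⟩ + (0.1351 - 0.08549i)|101⟩ + (-0.09051 - 0.08549i)|110⟩ + (0.3449 + 0.08549i)|111⟩

H⊗3 gives amp(|y⟩) = (1/2√2) Σ_x (−1)^(x·y) amp(|x⟩), where x·y is the number of positions in which both x and y have a 1.
|000⟩: (0.2418i - 0.6787 - 0.319 - 0.6157)/(2√2) = (-0.5704 + 0.08549i)
|001⟩: (-0.2418i - 0.6787 - 0.319 + 0.6157)/(2√2) = (-0.1351 - 0.08549i)
|010⟩: (-0.2418i - 0.6787 + 0.319 + 0.6157)/(2√2) = (0.09051 - 0.08549i)
|011⟩: (0.2418i - 0.6787 + 0.319 - 0.6157)/(2√2) = (-0.3449 + 0.08549i)
|100⟩: (0.2418i + 0.6787 + 0.319 + 0.6157)/(2√2) = (0.5704 + 0.08549i)
|101⟩: (-0.2418i + 0.6787 + 0.319 - 0.6157)/(2√2) = (0.1351 - 0.08549i)
|110⟩: (-0.2418i + 0.6787 - 0.319 - 0.6157)/(2√2) = (-0.09051 - 0.08549i)
|111⟩: (0.2418i + 0.6787 - 0.319 + 0.6157)/(2√2) = (0.3449 + 0.08549i)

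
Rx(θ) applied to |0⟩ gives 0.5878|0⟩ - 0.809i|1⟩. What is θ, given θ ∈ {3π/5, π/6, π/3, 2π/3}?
3π/5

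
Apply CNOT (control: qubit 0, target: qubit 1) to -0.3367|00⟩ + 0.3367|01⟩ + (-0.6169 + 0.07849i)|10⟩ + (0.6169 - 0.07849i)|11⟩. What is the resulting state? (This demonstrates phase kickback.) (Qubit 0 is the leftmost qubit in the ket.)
-0.3367|00⟩ + 0.3367|01⟩ + (0.6169 - 0.07849i)|10⟩ + (-0.6169 + 0.07849i)|11⟩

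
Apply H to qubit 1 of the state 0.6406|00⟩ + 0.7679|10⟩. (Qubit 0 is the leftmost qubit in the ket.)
0.453|00⟩ + 0.453|01⟩ + 0.543|10⟩ + 0.543|11⟩

H on qubit 1 mixes each pair of kets that differ only in qubit 1: amplitudes (a, b) of (|…0…⟩, |…1…⟩) become ((a + b)/√2, (a − b)/√2). Kets absent from the input have amplitude 0.
(|00⟩, |01⟩): (a, b) = (0.6406, 0) → (0.453, 0.453)
(|10⟩, |11⟩): (a, b) = (0.7679, 0) → (0.543, 0.543)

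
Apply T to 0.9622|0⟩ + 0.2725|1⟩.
0.9622|0⟩ + (0.1927 + 0.1927i)|1⟩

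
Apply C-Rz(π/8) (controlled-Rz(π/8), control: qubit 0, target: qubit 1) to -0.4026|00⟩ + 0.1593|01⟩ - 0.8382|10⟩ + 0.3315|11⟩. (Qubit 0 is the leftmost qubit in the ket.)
-0.4026|00⟩ + 0.1593|01⟩ + (-0.8221 + 0.1635i)|10⟩ + (0.3251 + 0.06467i)|11⟩

C-Rz(π/8) leaves the control-|0⟩ kets |00⟩, |01⟩ unchanged and applies Rz(π/8) to qubit 1 on the control-|1⟩ pair (|10⟩, |11⟩).
Rz(π/8) = [[e^(−iθ/2), 0], [0, e^(iθ/2)]] with e^(±iθ/2) = cos(θ/2) ± i·sin(θ/2); θ = π/8, cos(θ/2) ≈ 0.980785, sin(θ/2) ≈ 0.19509.
With a = amp(|10⟩) = -0.8382 and b = amp(|11⟩) = 0.3315:
new amp(|10⟩) = (0.980785 - 0.19509i)·a = (-0.8221 + 0.1635i)
new amp(|11⟩) = (0.980785 + 0.19509i)·b = (0.3251 + 0.06467i)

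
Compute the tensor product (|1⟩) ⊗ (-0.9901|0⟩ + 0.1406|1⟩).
-0.9901|10⟩ + 0.1406|11⟩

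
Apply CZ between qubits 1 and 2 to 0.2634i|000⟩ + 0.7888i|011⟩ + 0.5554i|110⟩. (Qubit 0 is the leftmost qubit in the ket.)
0.2634i|000⟩ - 0.7888i|011⟩ + 0.5554i|110⟩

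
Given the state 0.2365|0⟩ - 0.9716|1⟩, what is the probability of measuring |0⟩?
0.05593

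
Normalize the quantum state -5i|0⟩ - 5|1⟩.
-(1/√2)i|0⟩ - 1/√2|1⟩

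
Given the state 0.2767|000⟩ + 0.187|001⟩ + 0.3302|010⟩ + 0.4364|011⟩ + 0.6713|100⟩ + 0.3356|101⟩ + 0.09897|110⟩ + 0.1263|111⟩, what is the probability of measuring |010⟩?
0.109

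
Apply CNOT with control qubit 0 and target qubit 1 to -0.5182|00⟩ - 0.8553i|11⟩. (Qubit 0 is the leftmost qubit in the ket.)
-0.5182|00⟩ - 0.8553i|10⟩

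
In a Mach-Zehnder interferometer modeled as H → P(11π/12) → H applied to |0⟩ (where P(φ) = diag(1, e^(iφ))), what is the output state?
(0.01704 + 0.1294i)|0⟩ + (0.983 - 0.1294i)|1⟩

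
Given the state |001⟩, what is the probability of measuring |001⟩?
1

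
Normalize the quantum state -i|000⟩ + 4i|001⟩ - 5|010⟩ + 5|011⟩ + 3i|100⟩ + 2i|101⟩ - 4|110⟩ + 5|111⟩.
-0.09091i|000⟩ + 0.3636i|001⟩ - 0.4545|010⟩ + 0.4545|011⟩ + 0.2727i|100⟩ + 0.1818i|101⟩ - 0.3636|110⟩ + 0.4545|111⟩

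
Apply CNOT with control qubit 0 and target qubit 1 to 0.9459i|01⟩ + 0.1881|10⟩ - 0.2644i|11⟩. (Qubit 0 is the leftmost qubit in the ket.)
0.9459i|01⟩ - 0.2644i|10⟩ + 0.1881|11⟩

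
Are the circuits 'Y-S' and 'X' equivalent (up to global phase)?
No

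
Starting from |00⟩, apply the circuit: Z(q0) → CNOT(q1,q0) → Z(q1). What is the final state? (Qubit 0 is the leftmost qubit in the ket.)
|00⟩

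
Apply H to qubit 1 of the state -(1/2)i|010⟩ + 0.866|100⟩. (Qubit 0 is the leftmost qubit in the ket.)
-(1/√8)i|000⟩ + (1/√8)i|010⟩ + 0.6124|100⟩ + 0.6124|110⟩

H on qubit 1 mixes each pair of kets that differ only in qubit 1: amplitudes (a, b) of (|…0…⟩, |…1…⟩) become ((a + b)/√2, (a − b)/√2). Kets absent from the input have amplitude 0.
(|000⟩, |010⟩): (a, b) = (0, -(1/2)i) → (-(1/√8)i, (1/√8)i)
(|100⟩, |110⟩): (a, b) = (0.866, 0) → (0.6124, 0.6124)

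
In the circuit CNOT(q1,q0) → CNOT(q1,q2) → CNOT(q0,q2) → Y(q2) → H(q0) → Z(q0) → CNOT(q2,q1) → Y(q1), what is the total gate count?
8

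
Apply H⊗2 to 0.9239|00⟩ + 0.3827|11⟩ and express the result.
0.6533|00⟩ + 0.2706|01⟩ + 0.2706|10⟩ + 0.6533|11⟩

H⊗2 gives amp(|y⟩) = (1/2) Σ_x (−1)^(x·y) amp(|x⟩), where x·y is the number of positions in which both x and y have a 1.
|00⟩: (0.9239 + 0.3827)/2 = 0.6533
|01⟩: (0.9239 - 0.3827)/2 = 0.2706
|10⟩: (0.9239 - 0.3827)/2 = 0.2706
|11⟩: (0.9239 + 0.3827)/2 = 0.6533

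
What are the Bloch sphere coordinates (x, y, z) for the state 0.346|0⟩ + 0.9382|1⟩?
(0.6492, 0, -0.7605)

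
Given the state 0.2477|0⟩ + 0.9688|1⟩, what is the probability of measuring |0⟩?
0.06136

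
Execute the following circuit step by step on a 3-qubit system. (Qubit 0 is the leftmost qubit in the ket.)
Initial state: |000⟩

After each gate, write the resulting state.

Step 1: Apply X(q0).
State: |100⟩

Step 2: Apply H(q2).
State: 1/√2|100⟩ + 1/√2|101⟩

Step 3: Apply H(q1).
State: 1/2|100⟩ + 1/2|101⟩ + 1/2|110⟩ + 1/2|111⟩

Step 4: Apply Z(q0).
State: -1/2|100⟩ - 1/2|101⟩ - 1/2|110⟩ - 1/2|111⟩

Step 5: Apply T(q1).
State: -1/2|100⟩ - 1/2|101⟩ + (-1/√8 - (1/√8)i)|110⟩ + (-1/√8 - (1/√8)i)|111⟩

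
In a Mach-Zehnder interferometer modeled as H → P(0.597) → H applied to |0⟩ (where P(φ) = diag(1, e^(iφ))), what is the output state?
(0.9135 + 0.2811i)|0⟩ + (0.08649 - 0.2811i)|1⟩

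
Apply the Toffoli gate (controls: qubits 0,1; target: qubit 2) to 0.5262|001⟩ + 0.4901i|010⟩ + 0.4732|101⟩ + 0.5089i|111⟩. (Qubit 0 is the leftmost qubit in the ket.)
0.5262|001⟩ + 0.4901i|010⟩ + 0.4732|101⟩ + 0.5089i|110⟩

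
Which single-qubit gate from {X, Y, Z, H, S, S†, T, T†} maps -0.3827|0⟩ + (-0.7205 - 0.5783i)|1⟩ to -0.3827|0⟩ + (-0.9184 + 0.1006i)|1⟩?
T†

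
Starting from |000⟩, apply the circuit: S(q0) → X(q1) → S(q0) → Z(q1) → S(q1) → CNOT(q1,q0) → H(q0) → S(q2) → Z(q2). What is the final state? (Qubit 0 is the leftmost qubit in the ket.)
-(1/√2)i|010⟩ + (1/√2)i|110⟩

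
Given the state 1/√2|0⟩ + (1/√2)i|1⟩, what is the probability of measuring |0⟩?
1/2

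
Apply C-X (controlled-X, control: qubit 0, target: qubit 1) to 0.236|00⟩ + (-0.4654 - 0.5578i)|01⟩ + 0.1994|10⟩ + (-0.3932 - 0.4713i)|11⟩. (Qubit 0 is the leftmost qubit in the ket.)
0.236|00⟩ + (-0.4654 - 0.5578i)|01⟩ + (-0.3932 - 0.4713i)|10⟩ + 0.1994|11⟩

C-X leaves the control-|0⟩ kets |00⟩, |01⟩ unchanged and applies X to qubit 1 on the control-|1⟩ pair (|10⟩, |11⟩).
X = [[0, 1], [1, 0]].
With a = amp(|10⟩) = 0.1994 and b = amp(|11⟩) = (-0.3932 - 0.4713i):
new amp(|10⟩) = (1)·b = (-0.3932 - 0.4713i)
new amp(|11⟩) = (1)·a = 0.1994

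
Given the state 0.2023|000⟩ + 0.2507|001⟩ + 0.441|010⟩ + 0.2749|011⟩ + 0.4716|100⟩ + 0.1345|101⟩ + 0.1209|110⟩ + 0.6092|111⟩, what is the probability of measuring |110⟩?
0.01462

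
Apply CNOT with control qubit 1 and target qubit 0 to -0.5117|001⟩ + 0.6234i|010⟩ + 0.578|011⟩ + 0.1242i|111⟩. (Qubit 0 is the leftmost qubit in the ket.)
-0.5117|001⟩ + 0.1242i|011⟩ + 0.6234i|110⟩ + 0.578|111⟩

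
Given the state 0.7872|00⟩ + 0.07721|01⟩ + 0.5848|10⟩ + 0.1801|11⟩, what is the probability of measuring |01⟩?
0.005961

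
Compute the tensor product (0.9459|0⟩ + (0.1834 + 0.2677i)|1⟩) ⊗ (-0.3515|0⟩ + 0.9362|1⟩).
-0.3325|00⟩ + 0.8856|01⟩ + (-0.06447 - 0.0941i)|10⟩ + (0.1717 + 0.2506i)|11⟩

amp(|b₁b₂…⟩) = product of the factor amplitudes for bits b₁, b₂, …; only kets whose every factor amplitude is nonzero survive.
|00⟩: (0.9459)(-0.3515) = -0.3325
|01⟩: (0.9459)(0.9362) = 0.8856
|10⟩: (0.1834 + 0.2677i)(-0.3515) = (-0.06447 - 0.0941i)
|11⟩: (0.1834 + 0.2677i)(0.9362) = (0.1717 + 0.2506i)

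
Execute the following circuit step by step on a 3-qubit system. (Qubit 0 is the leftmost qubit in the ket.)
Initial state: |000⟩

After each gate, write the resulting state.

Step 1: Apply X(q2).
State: |001⟩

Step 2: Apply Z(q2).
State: -|001⟩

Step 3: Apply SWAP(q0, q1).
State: -|001⟩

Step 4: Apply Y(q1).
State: -i|011⟩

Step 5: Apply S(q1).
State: |011⟩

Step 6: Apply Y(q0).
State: i|111⟩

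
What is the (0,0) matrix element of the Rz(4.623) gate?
(-0.6748 - 0.738i)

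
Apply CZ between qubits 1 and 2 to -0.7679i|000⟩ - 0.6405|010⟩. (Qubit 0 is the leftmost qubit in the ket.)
-0.7679i|000⟩ - 0.6405|010⟩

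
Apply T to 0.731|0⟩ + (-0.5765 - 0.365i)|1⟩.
0.731|0⟩ + (-0.1496 - 0.6657i)|1⟩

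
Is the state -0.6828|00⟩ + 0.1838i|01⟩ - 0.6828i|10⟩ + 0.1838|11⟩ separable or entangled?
Entangled

Writing the state as a|00⟩ + b|01⟩ + c|10⟩ + d|11⟩, it is a product state iff ad − bc = 0.
Here (a, b, c, d) = (-0.6828, 0.1838i, -0.6828i, 0.1838): ad − bc = (-0.6828)(0.1838) − (0.1838i)(-0.6828i) = -0.251 ≠ 0, so the state is entangled.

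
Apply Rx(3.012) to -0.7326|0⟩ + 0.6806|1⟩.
(-0.04744 - 0.6792i)|0⟩ + (0.04407 + 0.7311i)|1⟩

Rx(3.012) = [[cos(θ/2), −i·sin(θ/2)], [−i·sin(θ/2), cos(θ/2)]]; θ = 3.012, cos(θ/2) ≈ 0.064751, sin(θ/2) ≈ 0.997901.
With a = amp(|0⟩) = -0.7326 and b = amp(|1⟩) = 0.6806:
new amp(|0⟩) = (0.064751)·a + (-0.997901i)·b = (-0.04744 - 0.6792i)
new amp(|1⟩) = (-0.997901i)·a + (0.064751)·b = (0.04407 + 0.7311i)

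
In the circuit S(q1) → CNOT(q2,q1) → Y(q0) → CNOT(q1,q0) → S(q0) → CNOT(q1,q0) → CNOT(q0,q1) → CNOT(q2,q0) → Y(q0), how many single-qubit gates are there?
4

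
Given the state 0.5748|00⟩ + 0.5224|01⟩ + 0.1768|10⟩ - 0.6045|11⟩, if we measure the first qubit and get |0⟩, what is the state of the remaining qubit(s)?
0.74|0⟩ + 0.6726|1⟩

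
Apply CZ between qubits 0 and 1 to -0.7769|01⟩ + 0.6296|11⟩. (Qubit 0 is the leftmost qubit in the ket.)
-0.7769|01⟩ - 0.6296|11⟩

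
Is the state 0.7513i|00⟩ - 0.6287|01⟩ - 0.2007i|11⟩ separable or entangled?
Entangled

Writing the state as a|00⟩ + b|01⟩ + c|10⟩ + d|11⟩, it is a product state iff ad − bc = 0.
Here (a, b, c, d) = (0.7513i, -0.6287, 0, -0.2007i): ad − bc = (0.7513i)(-0.2007i) − (-0.6287)(0) = 0.1508 ≠ 0, so the state is entangled.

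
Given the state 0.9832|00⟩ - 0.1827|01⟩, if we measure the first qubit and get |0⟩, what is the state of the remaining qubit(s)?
0.9832|0⟩ - 0.1827|1⟩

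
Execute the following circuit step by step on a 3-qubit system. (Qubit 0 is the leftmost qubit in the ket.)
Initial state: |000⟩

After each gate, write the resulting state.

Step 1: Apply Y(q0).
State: i|100⟩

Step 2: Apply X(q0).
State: i|000⟩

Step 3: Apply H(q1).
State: (1/√2)i|000⟩ + (1/√2)i|010⟩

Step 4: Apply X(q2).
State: (1/√2)i|001⟩ + (1/√2)i|011⟩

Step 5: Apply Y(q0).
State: -1/√2|101⟩ - 1/√2|111⟩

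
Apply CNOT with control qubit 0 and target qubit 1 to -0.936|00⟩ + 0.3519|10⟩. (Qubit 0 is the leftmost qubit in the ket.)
-0.936|00⟩ + 0.3519|11⟩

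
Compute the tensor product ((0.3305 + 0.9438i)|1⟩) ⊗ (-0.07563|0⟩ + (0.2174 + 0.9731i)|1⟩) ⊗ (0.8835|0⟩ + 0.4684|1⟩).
(-0.02208 - 0.06306i)|100⟩ + (-0.01171 - 0.03343i)|101⟩ + (-0.7479 + 0.4654i)|110⟩ + (-0.3965 + 0.2467i)|111⟩

amp(|b₁b₂…⟩) = product of the factor amplitudes for bits b₁, b₂, …; only kets whose every factor amplitude is nonzero survive.
|100⟩: (0.3305 + 0.9438i)(-0.07563)(0.8835) = (-0.02208 - 0.06306i)
|101⟩: (0.3305 + 0.9438i)(-0.07563)(0.4684) = (-0.01171 - 0.03343i)
|110⟩: (0.3305 + 0.9438i)(0.2174 + 0.9731i)(0.8835) = (-0.7479 + 0.4654i)
|111⟩: (0.3305 + 0.9438i)(0.2174 + 0.9731i)(0.4684) = (-0.3965 + 0.2467i)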